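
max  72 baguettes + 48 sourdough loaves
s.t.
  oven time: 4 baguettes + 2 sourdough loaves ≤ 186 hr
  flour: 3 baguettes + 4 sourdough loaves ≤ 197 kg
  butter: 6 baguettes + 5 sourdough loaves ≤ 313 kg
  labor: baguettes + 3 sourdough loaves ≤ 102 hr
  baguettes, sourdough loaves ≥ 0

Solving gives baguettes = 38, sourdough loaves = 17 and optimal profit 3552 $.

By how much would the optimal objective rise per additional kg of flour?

Check each constraint at x*: oven time 186/186 (tight); flour 182/197 (slack 15); butter 313/313 (tight); labor 89/102 (slack 13).
Since flour, labor are not tight, their duals are 0.
From A_Bᵀ y = c: 4·y_oven time + 6·y_butter = 72; 2·y_oven time + 5·y_butter = 48.
This yields shadow prices y_oven time = 9, y_butter = 6.
Shadow price of flour = 0.

0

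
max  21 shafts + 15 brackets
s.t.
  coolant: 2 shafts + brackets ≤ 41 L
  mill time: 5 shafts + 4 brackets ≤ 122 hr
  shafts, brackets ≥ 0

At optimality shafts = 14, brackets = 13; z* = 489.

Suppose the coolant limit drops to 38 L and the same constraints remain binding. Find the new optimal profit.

480

Check each constraint at x*: coolant 41/41 (tight); mill time 122/122 (tight).
The binding rows give the dual system: 2·y_coolant + 5·y_mill time = 21 and 1·y_coolant + 4·y_mill time = 15.
This yields shadow prices y_coolant = 3, y_mill time = 3.
Δz = y_coolant·Δb = 3 × (-3) = -9, so new z* = 489 − 9 = 480.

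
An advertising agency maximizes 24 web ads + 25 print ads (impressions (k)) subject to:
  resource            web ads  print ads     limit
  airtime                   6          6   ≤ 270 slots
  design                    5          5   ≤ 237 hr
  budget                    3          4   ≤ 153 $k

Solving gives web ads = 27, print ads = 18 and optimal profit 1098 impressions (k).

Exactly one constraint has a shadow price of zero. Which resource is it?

airtime: 270/270 (binding)
design: 225/237 (slack 12)
budget: 153/153 (binding)
By complementary slackness, a constraint with positive slack has shadow price 0 → design.

design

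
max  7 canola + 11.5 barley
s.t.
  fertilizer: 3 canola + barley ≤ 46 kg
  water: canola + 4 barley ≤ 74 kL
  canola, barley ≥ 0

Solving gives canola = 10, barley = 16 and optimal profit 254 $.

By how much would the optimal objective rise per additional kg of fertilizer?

1.5

Both fertilizer and water are binding at x*.
The binding rows give the dual system: 3·y_fertilizer + 1·y_water = 7 and 1·y_fertilizer + 4·y_water = 11.5.
Solving: y_fertilizer = 1.5, y_water = 2.5.
Shadow price of fertilizer = 1.5.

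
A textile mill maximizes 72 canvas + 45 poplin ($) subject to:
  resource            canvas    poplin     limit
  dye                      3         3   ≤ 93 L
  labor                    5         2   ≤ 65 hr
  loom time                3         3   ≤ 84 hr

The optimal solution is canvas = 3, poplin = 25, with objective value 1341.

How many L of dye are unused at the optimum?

9

dye used = 3·3 + 3·25 = 84; slack = 93 − 84 = 9.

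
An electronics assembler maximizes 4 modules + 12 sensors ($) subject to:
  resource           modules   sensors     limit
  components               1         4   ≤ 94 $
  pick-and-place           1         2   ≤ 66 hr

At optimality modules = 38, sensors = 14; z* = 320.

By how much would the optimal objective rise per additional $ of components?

2

Both components and pick-and-place are binding at x*.
Dual feasibility on the basic columns requires 1·y_components + 1·y_pick-and-place = 4, 4·y_components + 2·y_pick-and-place = 12.
Solving: y_components = 2, y_pick-and-place = 2.
Shadow price of components = 2.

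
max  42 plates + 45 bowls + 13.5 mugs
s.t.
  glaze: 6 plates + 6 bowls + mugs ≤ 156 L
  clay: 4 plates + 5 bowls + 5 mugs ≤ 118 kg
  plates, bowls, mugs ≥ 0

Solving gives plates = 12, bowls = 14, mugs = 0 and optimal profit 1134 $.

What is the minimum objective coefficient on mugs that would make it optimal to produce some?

Check each constraint at x*: glaze 156/156 (tight); clay 118/118 (tight).
Dual feasibility on the basic columns requires 6·y_glaze + 4·y_clay = 42, 6·y_glaze + 5·y_clay = 45.
→ y_glaze = 5 and y_clay = 3.
mugs enters the basis when its profit ≥ yᵀa₃ = 5·1 + 3·5 = 20.

20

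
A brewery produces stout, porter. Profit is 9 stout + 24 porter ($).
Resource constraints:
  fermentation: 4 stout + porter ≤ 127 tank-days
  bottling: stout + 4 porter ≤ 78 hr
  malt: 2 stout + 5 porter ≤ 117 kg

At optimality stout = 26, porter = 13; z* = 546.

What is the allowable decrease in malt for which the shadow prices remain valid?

Binding constraints: bottling, malt. The basis is B = [[1,4],[2,5]] with det -3.
Per unit decrease in malt, x* moves by d = (-1.3333, 0.3333).
The basis stays optimal until stout reaches 0; allowable decrease = 19.5 kg.

19.5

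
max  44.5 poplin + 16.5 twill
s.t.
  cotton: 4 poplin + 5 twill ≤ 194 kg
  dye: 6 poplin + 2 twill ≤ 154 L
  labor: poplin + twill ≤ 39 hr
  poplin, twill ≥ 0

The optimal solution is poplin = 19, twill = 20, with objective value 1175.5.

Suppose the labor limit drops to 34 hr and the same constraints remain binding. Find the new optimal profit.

1163

At the optimum: cotton uses 176 of 194 (slack = 18); dye uses 154 of 154 (binding); labor uses 39 of 39 (binding).
Slack constraints have shadow price 0 (complementary slackness).
Dual feasibility on the basic columns requires 6·y_dye + 1·y_labor = 44.5, 2·y_dye + 1·y_labor = 16.5.
This yields shadow prices y_dye = 7, y_labor = 2.5.
Δz = y_labor·Δb = 2.5 × (-5) = -12.5, so new z* = 1175.5 − 12.5 = 1163.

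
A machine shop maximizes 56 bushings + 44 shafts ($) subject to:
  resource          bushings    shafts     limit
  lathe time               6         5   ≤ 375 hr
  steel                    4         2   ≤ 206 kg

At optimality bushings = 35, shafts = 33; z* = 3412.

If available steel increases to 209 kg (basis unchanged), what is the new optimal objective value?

At the optimum: lathe time uses 375 of 375 (binding); steel uses 206 of 206 (binding).
The binding rows give the dual system: 6·y_lathe time + 4·y_steel = 56 and 5·y_lathe time + 2·y_steel = 44.
This yields shadow prices y_lathe time = 8, y_steel = 2.
Δz = y_steel·Δb = 2 × (3) = 6, so new z* = 3412 + 6 = 3418.

3418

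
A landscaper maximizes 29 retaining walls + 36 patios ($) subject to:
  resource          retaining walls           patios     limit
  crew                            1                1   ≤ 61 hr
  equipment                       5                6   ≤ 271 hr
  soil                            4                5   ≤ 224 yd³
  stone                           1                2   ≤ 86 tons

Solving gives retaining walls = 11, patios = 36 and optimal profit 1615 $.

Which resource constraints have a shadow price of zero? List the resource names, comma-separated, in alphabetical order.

crew, stone

crew: 47/61 (slack 14)
equipment: 271/271 (binding)
soil: 224/224 (binding)
stone: 83/86 (slack 3)
By complementary slackness, a constraint with positive slack has shadow price 0 → crew, stone.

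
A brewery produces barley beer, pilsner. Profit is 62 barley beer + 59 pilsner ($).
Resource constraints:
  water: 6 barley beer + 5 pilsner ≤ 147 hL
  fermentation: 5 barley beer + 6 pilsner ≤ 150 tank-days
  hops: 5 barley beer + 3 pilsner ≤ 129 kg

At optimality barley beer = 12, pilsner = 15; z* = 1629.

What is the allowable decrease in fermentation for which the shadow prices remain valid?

Binding constraints: water, fermentation. The basis is B = [[6,5],[5,6]] with det 11.
Per unit decrease in fermentation, x* moves by d = (0.4545, -0.5455).
The basis stays optimal until pilsner reaches 0; allowable decrease = 27.5 tank-days.

27.5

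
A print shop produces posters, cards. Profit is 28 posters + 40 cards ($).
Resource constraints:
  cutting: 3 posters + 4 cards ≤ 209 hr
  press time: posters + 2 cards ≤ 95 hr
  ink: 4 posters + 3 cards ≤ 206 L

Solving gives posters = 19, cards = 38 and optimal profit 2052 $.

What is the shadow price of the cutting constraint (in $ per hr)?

Check each constraint at x*: cutting 209/209 (tight); press time 95/95 (tight); ink 190/206 (slack 16).
By complementary slackness, y = 0 for the non-binding constraint.
Dual feasibility on the basic columns requires 3·y_cutting + 1·y_press time = 28, 4·y_cutting + 2·y_press time = 40.
Solving: y_cutting = 8, y_press time = 4.
Shadow price of cutting = 8.

8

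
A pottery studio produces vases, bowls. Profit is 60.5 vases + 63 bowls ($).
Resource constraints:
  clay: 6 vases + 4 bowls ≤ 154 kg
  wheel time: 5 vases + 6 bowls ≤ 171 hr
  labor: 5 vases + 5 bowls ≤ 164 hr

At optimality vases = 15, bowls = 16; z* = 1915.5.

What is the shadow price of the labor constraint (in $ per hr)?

0

At the optimum: clay uses 154 of 154 (binding); wheel time uses 171 of 171 (binding); labor uses 155 of 164 (slack = 9).
Since labor is not tight, its dual is 0.
Dual feasibility on the basic columns requires 6·y_clay + 5·y_wheel time = 60.5, 4·y_clay + 6·y_wheel time = 63.
This yields shadow prices y_clay = 3, y_wheel time = 8.5.
Shadow price of labor = 0.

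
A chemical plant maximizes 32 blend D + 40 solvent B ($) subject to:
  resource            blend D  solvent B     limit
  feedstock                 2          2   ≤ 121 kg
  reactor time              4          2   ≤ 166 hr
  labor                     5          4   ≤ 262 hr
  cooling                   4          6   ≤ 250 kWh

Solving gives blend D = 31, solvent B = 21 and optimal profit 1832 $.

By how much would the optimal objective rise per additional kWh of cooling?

Check each constraint at x*: feedstock 104/121 (slack 17); reactor time 166/166 (tight); labor 239/262 (slack 23); cooling 250/250 (tight).
Slack constraints have shadow price 0 (complementary slackness).
From A_Bᵀ y = c: 4·y_reactor time + 4·y_cooling = 32; 2·y_reactor time + 6·y_cooling = 40.
Solving: y_reactor time = 2, y_cooling = 6.
Shadow price of cooling = 6.

6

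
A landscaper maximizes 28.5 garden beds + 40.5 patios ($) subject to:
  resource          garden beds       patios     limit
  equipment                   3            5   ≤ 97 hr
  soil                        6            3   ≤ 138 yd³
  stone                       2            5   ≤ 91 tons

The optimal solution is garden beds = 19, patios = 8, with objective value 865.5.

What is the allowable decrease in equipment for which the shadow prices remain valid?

28

Binding constraints: equipment, soil. The basis is B = [[3,5],[6,3]] with det -21.
Per unit decrease in equipment, x* moves by d = (0.1429, -0.2857).
The basis stays optimal until patios reaches 0; allowable decrease = 28 hr.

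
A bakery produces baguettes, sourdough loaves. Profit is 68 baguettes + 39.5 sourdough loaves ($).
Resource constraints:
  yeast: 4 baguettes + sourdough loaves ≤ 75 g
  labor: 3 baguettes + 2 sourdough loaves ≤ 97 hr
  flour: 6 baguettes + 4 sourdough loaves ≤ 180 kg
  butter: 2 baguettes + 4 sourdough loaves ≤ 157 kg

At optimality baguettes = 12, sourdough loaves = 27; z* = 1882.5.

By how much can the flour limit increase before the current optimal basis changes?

Binding constraints: yeast, flour. The basis is B = [[4,1],[6,4]] with det 10.
Per unit increase in flour, x* moves by d = (-0.1, 0.4).
The basis stays optimal until labor becomes binding; allowable increase = 14 kg.

14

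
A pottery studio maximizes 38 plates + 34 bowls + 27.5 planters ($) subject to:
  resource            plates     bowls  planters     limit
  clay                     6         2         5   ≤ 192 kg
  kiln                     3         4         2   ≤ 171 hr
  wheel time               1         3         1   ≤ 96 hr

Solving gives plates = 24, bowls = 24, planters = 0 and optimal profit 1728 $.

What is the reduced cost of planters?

At the optimum: clay uses 192 of 192 (binding); kiln uses 168 of 171 (slack = 3); wheel time uses 96 of 96 (binding).
By complementary slackness, y = 0 for the non-binding constraint.
The binding rows give the dual system: 6·y_clay + 1·y_wheel time = 38 and 2·y_clay + 3·y_wheel time = 34.
This yields shadow prices y_clay = 5, y_wheel time = 8.
Reduced cost of planters: c₃ − yᵀa₃ = 27.5 − (5·5 + 8·1) = 27.5 − 33 = -5.5.

-5.5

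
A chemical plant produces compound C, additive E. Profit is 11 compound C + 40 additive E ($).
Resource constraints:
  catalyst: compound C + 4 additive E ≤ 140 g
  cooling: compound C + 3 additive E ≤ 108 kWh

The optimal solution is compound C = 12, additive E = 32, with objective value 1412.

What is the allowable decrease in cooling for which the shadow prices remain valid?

Binding constraints: catalyst, cooling. The basis is B = [[1,4],[1,3]] with det -1.
Per unit decrease in cooling, x* moves by d = (-4, 1).
The basis stays optimal until compound C reaches 0; allowable decrease = 3 kWh.

3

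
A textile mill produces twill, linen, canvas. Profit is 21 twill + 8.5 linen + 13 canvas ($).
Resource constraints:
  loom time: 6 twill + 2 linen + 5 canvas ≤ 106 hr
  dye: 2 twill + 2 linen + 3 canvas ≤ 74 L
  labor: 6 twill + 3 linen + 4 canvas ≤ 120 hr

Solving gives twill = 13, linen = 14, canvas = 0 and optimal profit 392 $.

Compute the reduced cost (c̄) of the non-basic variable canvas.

-3

Check each constraint at x*: loom time 106/106 (tight); dye 54/74 (slack 20); labor 120/120 (tight).
Since dye is not tight, its dual is 0.
Dual feasibility on the basic columns requires 6·y_loom time + 6·y_labor = 21, 2·y_loom time + 3·y_labor = 8.5.
→ y_loom time = 2 and y_labor = 1.5.
Reduced cost of canvas: c₃ − yᵀa₃ = 13 − (2·5 + 1.5·4) = 13 − 16 = -3.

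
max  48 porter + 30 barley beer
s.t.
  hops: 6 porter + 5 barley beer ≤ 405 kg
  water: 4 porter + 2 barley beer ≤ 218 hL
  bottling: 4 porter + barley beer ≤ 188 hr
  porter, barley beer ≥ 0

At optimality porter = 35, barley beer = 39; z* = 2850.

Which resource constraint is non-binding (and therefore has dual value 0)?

bottling

hops: 405/405 (binding)
water: 218/218 (binding)
bottling: 179/188 (slack 9)
By complementary slackness, a constraint with positive slack has shadow price 0 → bottling.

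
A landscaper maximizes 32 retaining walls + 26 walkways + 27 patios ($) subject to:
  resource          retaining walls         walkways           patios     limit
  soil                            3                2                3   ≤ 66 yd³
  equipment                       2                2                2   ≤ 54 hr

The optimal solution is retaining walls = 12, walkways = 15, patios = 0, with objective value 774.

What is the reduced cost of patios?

At the optimum: soil uses 66 of 66 (binding); equipment uses 54 of 54 (binding).
Dual feasibility on the basic columns requires 3·y_soil + 2·y_equipment = 32, 2·y_soil + 2·y_equipment = 26.
Solving: y_soil = 6, y_equipment = 7.
Reduced cost of patios: c₃ − yᵀa₃ = 27 − (6·3 + 7·2) = 27 − 32 = -5.

-5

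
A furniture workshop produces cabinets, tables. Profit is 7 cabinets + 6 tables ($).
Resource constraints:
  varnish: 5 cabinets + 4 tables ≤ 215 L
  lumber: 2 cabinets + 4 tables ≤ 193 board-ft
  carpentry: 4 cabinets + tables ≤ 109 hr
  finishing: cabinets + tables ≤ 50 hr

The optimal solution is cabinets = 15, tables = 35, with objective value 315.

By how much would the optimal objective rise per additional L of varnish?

1

At the optimum: varnish uses 215 of 215 (binding); lumber uses 170 of 193 (slack = 23); carpentry uses 95 of 109 (slack = 14); finishing uses 50 of 50 (binding).
Slack constraints have shadow price 0 (complementary slackness).
The binding rows give the dual system: 5·y_varnish + 1·y_finishing = 7 and 4·y_varnish + 1·y_finishing = 6.
Solving: y_varnish = 1, y_finishing = 2.
Shadow price of varnish = 1.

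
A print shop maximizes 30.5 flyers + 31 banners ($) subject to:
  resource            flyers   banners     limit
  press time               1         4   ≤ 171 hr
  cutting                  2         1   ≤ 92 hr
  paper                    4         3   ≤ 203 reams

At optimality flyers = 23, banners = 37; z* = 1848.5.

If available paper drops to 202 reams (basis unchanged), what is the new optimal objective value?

Binding: press time and paper. Non-binding: cutting (9 unused).
By complementary slackness, y = 0 for the non-binding constraint.
Dual feasibility on the basic columns requires 1·y_press time + 4·y_paper = 30.5, 4·y_press time + 3·y_paper = 31.
→ y_press time = 2.5 and y_paper = 7.
Δz = y_paper·Δb = 7 × (-1) = -7, so new z* = 1848.5 − 7 = 1841.5.

1841.5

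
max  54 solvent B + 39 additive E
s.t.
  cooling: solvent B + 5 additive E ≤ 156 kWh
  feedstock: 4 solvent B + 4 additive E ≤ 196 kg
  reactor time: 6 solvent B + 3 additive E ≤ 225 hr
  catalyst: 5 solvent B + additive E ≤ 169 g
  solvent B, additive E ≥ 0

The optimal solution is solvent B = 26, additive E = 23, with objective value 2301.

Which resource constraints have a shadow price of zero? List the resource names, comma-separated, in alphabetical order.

cooling: 141/156 (slack 15)
feedstock: 196/196 (binding)
reactor time: 225/225 (binding)
catalyst: 153/169 (slack 16)
By complementary slackness, a constraint with positive slack has shadow price 0 → catalyst, cooling.

catalyst, cooling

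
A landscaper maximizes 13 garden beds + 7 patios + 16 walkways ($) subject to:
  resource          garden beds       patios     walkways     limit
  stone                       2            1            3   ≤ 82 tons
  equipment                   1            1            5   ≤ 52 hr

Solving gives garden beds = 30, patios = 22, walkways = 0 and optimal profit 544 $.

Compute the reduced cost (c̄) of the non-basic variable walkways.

-7

Both stone and equipment are binding at x*.
From A_Bᵀ y = c: 2·y_stone + 1·y_equipment = 13; 1·y_stone + 1·y_equipment = 7.
This yields shadow prices y_stone = 6, y_equipment = 1.
Reduced cost of walkways: c₃ − yᵀa₃ = 16 − (6·3 + 1·5) = 16 − 23 = -7.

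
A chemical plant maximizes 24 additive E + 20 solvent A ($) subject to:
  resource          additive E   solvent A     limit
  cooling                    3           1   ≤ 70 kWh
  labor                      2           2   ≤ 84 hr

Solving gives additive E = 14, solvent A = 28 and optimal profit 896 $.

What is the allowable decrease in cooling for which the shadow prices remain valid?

Binding constraints: cooling, labor. The basis is B = [[3,1],[2,2]] with det 4.
Per unit decrease in cooling, x* moves by d = (-0.5, 0.5).
The basis stays optimal until additive E reaches 0; allowable decrease = 28 kWh.

28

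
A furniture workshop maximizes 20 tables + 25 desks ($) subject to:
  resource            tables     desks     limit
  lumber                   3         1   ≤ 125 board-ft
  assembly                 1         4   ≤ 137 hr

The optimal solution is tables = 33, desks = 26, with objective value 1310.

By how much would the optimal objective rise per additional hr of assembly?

At the optimum: lumber uses 125 of 125 (binding); assembly uses 137 of 137 (binding).
Dual feasibility on the basic columns requires 3·y_lumber + 1·y_assembly = 20, 1·y_lumber + 4·y_assembly = 25.
This yields shadow prices y_lumber = 5, y_assembly = 5.
Shadow price of assembly = 5.

5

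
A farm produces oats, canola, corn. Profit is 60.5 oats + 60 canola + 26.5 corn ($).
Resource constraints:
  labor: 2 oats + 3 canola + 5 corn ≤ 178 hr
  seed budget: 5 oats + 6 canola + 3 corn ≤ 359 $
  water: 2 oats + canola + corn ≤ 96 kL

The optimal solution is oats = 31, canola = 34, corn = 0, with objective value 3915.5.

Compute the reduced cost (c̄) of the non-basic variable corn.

-8

Binding: seed budget and water. Non-binding: labor (14 unused).
By complementary slackness, y = 0 for the non-binding constraint.
From A_Bᵀ y = c: 5·y_seed budget + 2·y_water = 60.5; 6·y_seed budget + 1·y_water = 60.
Solving: y_seed budget = 8.5, y_water = 9.
Reduced cost of corn: c₃ − yᵀa₃ = 26.5 − (8.5·3 + 9·1) = 26.5 − 34.5 = -8.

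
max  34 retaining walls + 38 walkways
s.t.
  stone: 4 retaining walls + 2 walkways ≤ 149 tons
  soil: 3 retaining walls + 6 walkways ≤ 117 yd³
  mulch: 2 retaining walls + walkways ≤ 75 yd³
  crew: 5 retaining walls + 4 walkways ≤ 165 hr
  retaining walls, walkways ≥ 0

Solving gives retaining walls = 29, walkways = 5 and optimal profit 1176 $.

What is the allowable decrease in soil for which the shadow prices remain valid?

Binding constraints: soil, crew. The basis is B = [[3,6],[5,4]] with det -18.
Per unit decrease in soil, x* moves by d = (0.2222, -0.2778).
The basis stays optimal until walkways reaches 0; allowable decrease = 18 yd³.

18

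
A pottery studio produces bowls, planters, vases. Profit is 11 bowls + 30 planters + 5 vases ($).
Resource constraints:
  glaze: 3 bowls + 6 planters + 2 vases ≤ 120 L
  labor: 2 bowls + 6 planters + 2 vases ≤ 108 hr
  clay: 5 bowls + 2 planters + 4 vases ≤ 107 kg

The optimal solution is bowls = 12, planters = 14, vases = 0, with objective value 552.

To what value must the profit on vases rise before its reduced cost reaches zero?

At the optimum: glaze uses 120 of 120 (binding); labor uses 108 of 108 (binding); clay uses 88 of 107 (slack = 19).
Slack constraints have shadow price 0 (complementary slackness).
From A_Bᵀ y = c: 3·y_glaze + 2·y_labor = 11; 6·y_glaze + 6·y_labor = 30.
This yields shadow prices y_glaze = 1, y_labor = 4.
vases enters the basis when its profit ≥ yᵀa₃ = 1·2 + 4·2 = 10.

10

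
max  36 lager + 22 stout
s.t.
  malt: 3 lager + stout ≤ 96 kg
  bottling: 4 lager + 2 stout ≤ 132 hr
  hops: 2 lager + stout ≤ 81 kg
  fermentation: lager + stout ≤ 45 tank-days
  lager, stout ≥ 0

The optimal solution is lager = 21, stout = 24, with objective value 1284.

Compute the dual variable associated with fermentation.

Check each constraint at x*: malt 87/96 (slack 9); bottling 132/132 (tight); hops 66/81 (slack 15); fermentation 45/45 (tight).
Since malt, hops are not tight, their duals are 0.
The binding rows give the dual system: 4·y_bottling + 1·y_fermentation = 36 and 2·y_bottling + 1·y_fermentation = 22.
Solving: y_bottling = 7, y_fermentation = 8.
Shadow price of fermentation = 8.

8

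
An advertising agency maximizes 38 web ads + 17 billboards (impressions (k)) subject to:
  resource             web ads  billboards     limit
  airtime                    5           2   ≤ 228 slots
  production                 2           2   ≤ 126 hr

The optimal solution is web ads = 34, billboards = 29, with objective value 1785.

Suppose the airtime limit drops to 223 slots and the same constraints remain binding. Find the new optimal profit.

1750

Both airtime and production are binding at x*.
The binding rows give the dual system: 5·y_airtime + 2·y_production = 38 and 2·y_airtime + 2·y_production = 17.
This yields shadow prices y_airtime = 7, y_production = 1.5.
Δz = y_airtime·Δb = 7 × (-5) = -35, so new z* = 1785 − 35 = 1750.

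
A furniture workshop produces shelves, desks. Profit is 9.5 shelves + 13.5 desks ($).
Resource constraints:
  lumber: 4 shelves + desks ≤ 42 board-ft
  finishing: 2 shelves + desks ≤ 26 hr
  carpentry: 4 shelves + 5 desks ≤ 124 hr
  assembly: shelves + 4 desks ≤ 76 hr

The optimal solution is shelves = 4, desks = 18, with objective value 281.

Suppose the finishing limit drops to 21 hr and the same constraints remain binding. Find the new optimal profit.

At the optimum: lumber uses 34 of 42 (slack = 8); finishing uses 26 of 26 (binding); carpentry uses 106 of 124 (slack = 18); assembly uses 76 of 76 (binding).
Slack constraints have shadow price 0 (complementary slackness).
Dual feasibility on the basic columns requires 2·y_finishing + 1·y_assembly = 9.5, 1·y_finishing + 4·y_assembly = 13.5.
→ y_finishing = 3.5 and y_assembly = 2.5.
Δz = y_finishing·Δb = 3.5 × (-5) = -17.5, so new z* = 281 − 17.5 = 263.5.

263.5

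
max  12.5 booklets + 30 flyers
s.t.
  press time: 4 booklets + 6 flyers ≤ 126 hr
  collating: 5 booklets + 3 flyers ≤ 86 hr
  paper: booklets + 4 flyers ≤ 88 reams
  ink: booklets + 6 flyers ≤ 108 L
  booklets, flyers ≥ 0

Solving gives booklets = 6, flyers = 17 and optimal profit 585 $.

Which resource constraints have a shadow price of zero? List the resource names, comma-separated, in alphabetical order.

press time: 126/126 (binding)
collating: 81/86 (slack 5)
paper: 74/88 (slack 14)
ink: 108/108 (binding)
By complementary slackness, a constraint with positive slack has shadow price 0 → collating, paper.

collating, paper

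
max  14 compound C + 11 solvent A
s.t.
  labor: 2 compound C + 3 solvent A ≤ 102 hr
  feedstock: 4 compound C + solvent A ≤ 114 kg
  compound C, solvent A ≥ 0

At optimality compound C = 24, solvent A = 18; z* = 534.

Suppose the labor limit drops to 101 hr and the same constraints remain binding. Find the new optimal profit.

Both labor and feedstock are binding at x*.
The binding rows give the dual system: 2·y_labor + 4·y_feedstock = 14 and 3·y_labor + 1·y_feedstock = 11.
Solving: y_labor = 3, y_feedstock = 2.
Δz = y_labor·Δb = 3 × (-1) = -3, so new z* = 534 − 3 = 531.

531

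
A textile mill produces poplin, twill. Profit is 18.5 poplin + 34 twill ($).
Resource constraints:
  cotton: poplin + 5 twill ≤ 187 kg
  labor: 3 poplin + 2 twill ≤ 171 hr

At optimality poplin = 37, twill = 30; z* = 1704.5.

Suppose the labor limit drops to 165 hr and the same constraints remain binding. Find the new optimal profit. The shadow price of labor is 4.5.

1677.5

Δb = -6, so new z* = 1704.5 + (4.5)·(-6) = 1704.5 − 27 = 1677.5.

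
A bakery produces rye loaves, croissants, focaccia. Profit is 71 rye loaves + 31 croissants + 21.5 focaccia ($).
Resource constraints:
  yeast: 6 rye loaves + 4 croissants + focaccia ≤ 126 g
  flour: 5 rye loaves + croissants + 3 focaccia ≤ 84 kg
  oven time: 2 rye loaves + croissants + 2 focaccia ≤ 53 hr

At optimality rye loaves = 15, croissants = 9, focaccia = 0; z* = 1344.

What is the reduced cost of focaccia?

At the optimum: yeast uses 126 of 126 (binding); flour uses 84 of 84 (binding); oven time uses 39 of 53 (slack = 14).
Since oven time is not tight, its dual is 0.
The binding rows give the dual system: 6·y_yeast + 5·y_flour = 71 and 4·y_yeast + 1·y_flour = 31.
Solving: y_yeast = 6, y_flour = 7.
Reduced cost of focaccia: c₃ − yᵀa₃ = 21.5 − (6·1 + 7·3) = 21.5 − 27 = -5.5.

-5.5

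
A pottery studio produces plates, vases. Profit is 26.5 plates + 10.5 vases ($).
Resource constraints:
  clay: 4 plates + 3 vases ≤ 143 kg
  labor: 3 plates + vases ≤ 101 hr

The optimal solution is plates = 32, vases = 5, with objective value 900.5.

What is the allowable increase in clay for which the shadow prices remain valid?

160

Binding constraints: clay, labor. The basis is B = [[4,3],[3,1]] with det -5.
Per unit increase in clay, x* moves by d = (-0.2, 0.6).
The basis stays optimal until plates reaches 0; allowable increase = 160 kg.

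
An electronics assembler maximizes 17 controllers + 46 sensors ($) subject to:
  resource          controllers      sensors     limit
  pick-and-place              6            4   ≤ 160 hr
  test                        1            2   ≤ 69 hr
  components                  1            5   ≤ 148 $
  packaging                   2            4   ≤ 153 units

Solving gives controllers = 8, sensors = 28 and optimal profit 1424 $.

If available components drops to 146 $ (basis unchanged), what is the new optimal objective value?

At the optimum: pick-and-place uses 160 of 160 (binding); test uses 64 of 69 (slack = 5); components uses 148 of 148 (binding); packaging uses 128 of 153 (slack = 25).
Slack constraints have shadow price 0 (complementary slackness).
Dual feasibility on the basic columns requires 6·y_pick-and-place + 1·y_components = 17, 4·y_pick-and-place + 5·y_components = 46.
→ y_pick-and-place = 1.5 and y_components = 8.
Δz = y_components·Δb = 8 × (-2) = -16, so new z* = 1424 − 16 = 1408.

1408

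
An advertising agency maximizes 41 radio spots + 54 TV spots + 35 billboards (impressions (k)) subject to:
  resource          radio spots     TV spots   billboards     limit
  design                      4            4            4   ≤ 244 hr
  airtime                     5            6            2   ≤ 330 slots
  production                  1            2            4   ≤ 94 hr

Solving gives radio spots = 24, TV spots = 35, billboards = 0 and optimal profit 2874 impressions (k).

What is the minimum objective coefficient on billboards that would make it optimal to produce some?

38

At the optimum: design uses 236 of 244 (slack = 8); airtime uses 330 of 330 (binding); production uses 94 of 94 (binding).
Since design is not tight, its dual is 0.
From A_Bᵀ y = c: 5·y_airtime + 1·y_production = 41; 6·y_airtime + 2·y_production = 54.
→ y_airtime = 7 and y_production = 6.
billboards enters the basis when its profit ≥ yᵀa₃ = 7·2 + 6·4 = 38.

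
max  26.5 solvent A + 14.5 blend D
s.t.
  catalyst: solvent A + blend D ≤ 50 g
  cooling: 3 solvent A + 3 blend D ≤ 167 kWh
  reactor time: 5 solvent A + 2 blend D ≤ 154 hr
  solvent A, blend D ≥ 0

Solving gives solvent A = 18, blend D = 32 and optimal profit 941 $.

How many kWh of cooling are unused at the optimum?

cooling used = 3·18 + 3·32 = 150; slack = 167 − 150 = 17.

17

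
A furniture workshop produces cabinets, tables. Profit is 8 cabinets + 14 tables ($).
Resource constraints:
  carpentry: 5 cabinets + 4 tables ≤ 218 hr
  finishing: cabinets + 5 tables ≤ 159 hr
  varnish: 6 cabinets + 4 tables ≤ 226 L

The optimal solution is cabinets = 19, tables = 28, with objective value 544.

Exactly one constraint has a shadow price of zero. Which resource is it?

carpentry: 207/218 (slack 11)
finishing: 159/159 (binding)
varnish: 226/226 (binding)
By complementary slackness, a constraint with positive slack has shadow price 0 → carpentry.

carpentry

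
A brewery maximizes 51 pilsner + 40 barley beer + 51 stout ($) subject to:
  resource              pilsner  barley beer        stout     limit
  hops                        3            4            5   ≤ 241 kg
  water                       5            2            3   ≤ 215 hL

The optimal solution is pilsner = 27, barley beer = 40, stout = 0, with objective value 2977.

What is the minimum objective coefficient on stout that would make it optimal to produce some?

53

Check each constraint at x*: hops 241/241 (tight); water 215/215 (tight).
Dual feasibility on the basic columns requires 3·y_hops + 5·y_water = 51, 4·y_hops + 2·y_water = 40.
This yields shadow prices y_hops = 7, y_water = 6.
stout enters the basis when its profit ≥ yᵀa₃ = 7·5 + 6·3 = 53.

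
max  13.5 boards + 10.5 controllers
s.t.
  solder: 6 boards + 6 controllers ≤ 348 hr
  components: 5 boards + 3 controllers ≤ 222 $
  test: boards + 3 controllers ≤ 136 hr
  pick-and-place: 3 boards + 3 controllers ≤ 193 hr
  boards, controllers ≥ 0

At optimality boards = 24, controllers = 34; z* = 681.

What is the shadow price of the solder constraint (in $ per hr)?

Check each constraint at x*: solder 348/348 (tight); components 222/222 (tight); test 126/136 (slack 10); pick-and-place 174/193 (slack 19).
By complementary slackness, y = 0 for the non-binding constraints.
The binding rows give the dual system: 6·y_solder + 5·y_components = 13.5 and 6·y_solder + 3·y_components = 10.5.
→ y_solder = 1 and y_components = 1.5.
Shadow price of solder = 1.

1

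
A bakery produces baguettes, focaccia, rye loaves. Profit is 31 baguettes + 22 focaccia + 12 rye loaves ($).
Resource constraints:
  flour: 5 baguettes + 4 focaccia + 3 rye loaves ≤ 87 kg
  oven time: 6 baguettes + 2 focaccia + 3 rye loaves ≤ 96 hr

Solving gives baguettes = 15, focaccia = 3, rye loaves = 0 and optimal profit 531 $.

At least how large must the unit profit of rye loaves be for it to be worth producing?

18

Both flour and oven time are binding at x*.
Dual feasibility on the basic columns requires 5·y_flour + 6·y_oven time = 31, 4·y_flour + 2·y_oven time = 22.
→ y_flour = 5 and y_oven time = 1.
rye loaves enters the basis when its profit ≥ yᵀa₃ = 5·3 + 1·3 = 18.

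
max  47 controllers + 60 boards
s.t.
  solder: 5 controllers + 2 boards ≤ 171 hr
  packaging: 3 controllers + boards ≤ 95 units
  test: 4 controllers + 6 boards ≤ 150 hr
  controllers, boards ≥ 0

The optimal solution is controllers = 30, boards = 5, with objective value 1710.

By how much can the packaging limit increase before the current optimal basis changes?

7

Binding constraints: packaging, test. The basis is B = [[3,1],[4,6]] with det 14.
Per unit increase in packaging, x* moves by d = (0.4286, -0.2857).
The basis stays optimal until solder becomes binding; allowable increase = 7 units.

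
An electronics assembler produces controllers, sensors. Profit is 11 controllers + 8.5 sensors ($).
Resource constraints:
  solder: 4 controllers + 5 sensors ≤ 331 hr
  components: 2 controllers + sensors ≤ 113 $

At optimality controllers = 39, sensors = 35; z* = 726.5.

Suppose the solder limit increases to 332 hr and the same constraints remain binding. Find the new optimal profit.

727.5

Both solder and components are binding at x*.
The binding rows give the dual system: 4·y_solder + 2·y_components = 11 and 5·y_solder + 1·y_components = 8.5.
Solving: y_solder = 1, y_components = 3.5.
Δz = y_solder·Δb = 1 × (1) = 1, so new z* = 726.5 + 1 = 727.5.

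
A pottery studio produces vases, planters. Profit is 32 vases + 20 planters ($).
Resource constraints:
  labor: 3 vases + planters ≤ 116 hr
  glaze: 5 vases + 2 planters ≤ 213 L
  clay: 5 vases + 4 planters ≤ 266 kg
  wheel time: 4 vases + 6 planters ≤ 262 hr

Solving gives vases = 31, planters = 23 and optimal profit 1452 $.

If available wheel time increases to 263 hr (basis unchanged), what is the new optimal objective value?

At the optimum: labor uses 116 of 116 (binding); glaze uses 201 of 213 (slack = 12); clay uses 247 of 266 (slack = 19); wheel time uses 262 of 262 (binding).
Slack constraints have shadow price 0 (complementary slackness).
Dual feasibility on the basic columns requires 3·y_labor + 4·y_wheel time = 32, 1·y_labor + 6·y_wheel time = 20.
Solving: y_labor = 8, y_wheel time = 2.
Δz = y_wheel time·Δb = 2 × (1) = 2, so new z* = 1452 + 2 = 1454.

1454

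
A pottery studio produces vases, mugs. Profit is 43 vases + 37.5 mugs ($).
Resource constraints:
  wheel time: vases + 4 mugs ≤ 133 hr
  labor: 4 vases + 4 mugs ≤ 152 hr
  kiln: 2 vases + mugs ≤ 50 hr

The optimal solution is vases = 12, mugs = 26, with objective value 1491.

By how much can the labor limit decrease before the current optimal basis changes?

52

Binding constraints: labor, kiln. The basis is B = [[4,4],[2,1]] with det -4.
Per unit decrease in labor, x* moves by d = (0.25, -0.5).
The basis stays optimal until mugs reaches 0; allowable decrease = 52 hr.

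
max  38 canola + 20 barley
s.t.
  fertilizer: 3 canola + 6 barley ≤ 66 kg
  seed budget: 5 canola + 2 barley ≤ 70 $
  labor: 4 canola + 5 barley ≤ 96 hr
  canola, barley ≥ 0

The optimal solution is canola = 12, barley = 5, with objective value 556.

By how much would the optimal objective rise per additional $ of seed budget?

At the optimum: fertilizer uses 66 of 66 (binding); seed budget uses 70 of 70 (binding); labor uses 73 of 96 (slack = 23).
Slack constraints have shadow price 0 (complementary slackness).
Dual feasibility on the basic columns requires 3·y_fertilizer + 5·y_seed budget = 38, 6·y_fertilizer + 2·y_seed budget = 20.
This yields shadow prices y_fertilizer = 1, y_seed budget = 7.
Shadow price of seed budget = 7.

7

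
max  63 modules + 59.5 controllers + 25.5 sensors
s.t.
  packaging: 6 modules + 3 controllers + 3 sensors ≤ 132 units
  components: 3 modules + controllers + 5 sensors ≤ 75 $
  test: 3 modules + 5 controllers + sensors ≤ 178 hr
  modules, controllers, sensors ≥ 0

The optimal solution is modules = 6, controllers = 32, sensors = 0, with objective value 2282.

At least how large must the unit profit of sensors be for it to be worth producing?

At the optimum: packaging uses 132 of 132 (binding); components uses 50 of 75 (slack = 25); test uses 178 of 178 (binding).
By complementary slackness, y = 0 for the non-binding constraint.
From A_Bᵀ y = c: 6·y_packaging + 3·y_test = 63; 3·y_packaging + 5·y_test = 59.5.
→ y_packaging = 6.5 and y_test = 8.
sensors enters the basis when its profit ≥ yᵀa₃ = 6.5·3 + 8·1 = 27.5.

27.5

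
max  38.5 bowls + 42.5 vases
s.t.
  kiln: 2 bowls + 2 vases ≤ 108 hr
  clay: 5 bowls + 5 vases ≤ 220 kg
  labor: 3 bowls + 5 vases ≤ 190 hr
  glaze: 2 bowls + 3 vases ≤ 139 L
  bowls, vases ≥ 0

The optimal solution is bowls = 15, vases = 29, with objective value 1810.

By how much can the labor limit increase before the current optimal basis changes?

30

Binding constraints: clay, labor. The basis is B = [[5,5],[3,5]] with det 10.
Per unit increase in labor, x* moves by d = (-0.5, 0.5).
The basis stays optimal until bowls reaches 0; allowable increase = 30 hr.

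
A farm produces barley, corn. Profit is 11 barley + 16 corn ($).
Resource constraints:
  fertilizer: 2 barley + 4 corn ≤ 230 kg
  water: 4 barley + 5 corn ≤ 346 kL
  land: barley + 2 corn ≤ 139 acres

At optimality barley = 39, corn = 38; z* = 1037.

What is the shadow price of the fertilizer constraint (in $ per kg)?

1.5

Binding: fertilizer and water. Non-binding: land (24 unused).
Slack constraints have shadow price 0 (complementary slackness).
The binding rows give the dual system: 2·y_fertilizer + 4·y_water = 11 and 4·y_fertilizer + 5·y_water = 16.
Solving: y_fertilizer = 1.5, y_water = 2.
Shadow price of fertilizer = 1.5.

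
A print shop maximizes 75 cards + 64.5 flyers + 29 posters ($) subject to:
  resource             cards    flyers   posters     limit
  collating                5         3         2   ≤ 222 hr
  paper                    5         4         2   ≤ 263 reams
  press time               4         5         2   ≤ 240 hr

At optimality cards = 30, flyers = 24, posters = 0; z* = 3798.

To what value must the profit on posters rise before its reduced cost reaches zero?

33

At the optimum: collating uses 222 of 222 (binding); paper uses 246 of 263 (slack = 17); press time uses 240 of 240 (binding).
Slack constraints have shadow price 0 (complementary slackness).
The binding rows give the dual system: 5·y_collating + 4·y_press time = 75 and 3·y_collating + 5·y_press time = 64.5.
→ y_collating = 9 and y_press time = 7.5.
posters enters the basis when its profit ≥ yᵀa₃ = 9·2 + 7.5·2 = 33.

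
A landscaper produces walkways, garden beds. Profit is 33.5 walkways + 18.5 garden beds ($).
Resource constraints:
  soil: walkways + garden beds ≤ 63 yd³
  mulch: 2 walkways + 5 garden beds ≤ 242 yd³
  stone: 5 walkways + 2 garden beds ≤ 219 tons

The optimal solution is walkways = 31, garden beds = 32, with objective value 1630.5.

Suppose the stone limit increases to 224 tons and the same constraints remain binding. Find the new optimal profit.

Check each constraint at x*: soil 63/63 (tight); mulch 222/242 (slack 20); stone 219/219 (tight).
By complementary slackness, y = 0 for the non-binding constraint.
From A_Bᵀ y = c: 1·y_soil + 5·y_stone = 33.5; 1·y_soil + 2·y_stone = 18.5.
→ y_soil = 8.5 and y_stone = 5.
Δz = y_stone·Δb = 5 × (5) = 25, so new z* = 1630.5 + 25 = 1655.5.

1655.5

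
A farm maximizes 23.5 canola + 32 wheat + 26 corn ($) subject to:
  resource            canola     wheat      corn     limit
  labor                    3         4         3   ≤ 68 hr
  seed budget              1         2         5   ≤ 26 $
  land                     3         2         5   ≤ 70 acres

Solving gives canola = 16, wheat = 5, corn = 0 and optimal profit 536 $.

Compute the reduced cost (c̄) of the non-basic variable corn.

-1.5

Check each constraint at x*: labor 68/68 (tight); seed budget 26/26 (tight); land 58/70 (slack 12).
Since land is not tight, its dual is 0.
Dual feasibility on the basic columns requires 3·y_labor + 1·y_seed budget = 23.5, 4·y_labor + 2·y_seed budget = 32.
This yields shadow prices y_labor = 7.5, y_seed budget = 1.
Reduced cost of corn: c₃ − yᵀa₃ = 26 − (7.5·3 + 1·5) = 26 − 27.5 = -1.5.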